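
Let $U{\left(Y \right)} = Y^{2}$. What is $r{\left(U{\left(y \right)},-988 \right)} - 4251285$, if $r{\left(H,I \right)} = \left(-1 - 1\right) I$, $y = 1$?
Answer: $-4249309$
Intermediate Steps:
$r{\left(H,I \right)} = - 2 I$
$r{\left(U{\left(y \right)},-988 \right)} - 4251285 = \left(-2\right) \left(-988\right) - 4251285 = 1976 - 4251285 = -4249309$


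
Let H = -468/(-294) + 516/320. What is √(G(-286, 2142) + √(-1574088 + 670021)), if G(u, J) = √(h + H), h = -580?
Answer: √35*√I*√(√11305195 + 140*√904067)/70 ≈ 22.078 + 22.078*I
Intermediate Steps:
H = 12561/3920 (H = -468*(-1/294) + 516*(1/320) = 78/49 + 129/80 = 12561/3920 ≈ 3.2043)
G(u, J) = I*√11305195/140 (G(u, J) = √(-580 + 12561/3920) = √(-2261039/3920) = I*√11305195/140)
√(G(-286, 2142) + √(-1574088 + 670021)) = √(I*√11305195/140 + √(-1574088 + 670021)) = √(I*√11305195/140 + √(-904067)) = √(I*√11305195/140 + I*√904067) = √(I*√904067 + I*√11305195/140)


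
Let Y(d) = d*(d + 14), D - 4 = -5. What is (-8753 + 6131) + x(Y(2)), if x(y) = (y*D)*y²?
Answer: -35390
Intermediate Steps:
D = -1 (D = 4 - 5 = -1)
Y(d) = d*(14 + d)
x(y) = -y³ (x(y) = (y*(-1))*y² = (-y)*y² = -y³)
(-8753 + 6131) + x(Y(2)) = (-8753 + 6131) - (2*(14 + 2))³ = -2622 - (2*16)³ = -2622 - 1*32³ = -2622 - 1*32768 = -2622 - 32768 = -35390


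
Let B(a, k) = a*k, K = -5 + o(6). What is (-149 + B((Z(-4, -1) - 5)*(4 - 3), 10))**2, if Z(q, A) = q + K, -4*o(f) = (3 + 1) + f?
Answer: 98596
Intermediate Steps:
o(f) = -1 - f/4 (o(f) = -((3 + 1) + f)/4 = -(4 + f)/4 = -1 - f/4)
K = -15/2 (K = -5 + (-1 - 1/4*6) = -5 + (-1 - 3/2) = -5 - 5/2 = -15/2 ≈ -7.5000)
Z(q, A) = -15/2 + q (Z(q, A) = q - 15/2 = -15/2 + q)
(-149 + B((Z(-4, -1) - 5)*(4 - 3), 10))**2 = (-149 + (((-15/2 - 4) - 5)*(4 - 3))*10)**2 = (-149 + ((-23/2 - 5)*1)*10)**2 = (-149 - 33/2*1*10)**2 = (-149 - 33/2*10)**2 = (-149 - 165)**2 = (-314)**2 = 98596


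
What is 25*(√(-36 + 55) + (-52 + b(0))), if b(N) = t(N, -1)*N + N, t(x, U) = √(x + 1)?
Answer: -1300 + 25*√19 ≈ -1191.0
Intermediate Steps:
t(x, U) = √(1 + x)
b(N) = N + N*√(1 + N) (b(N) = √(1 + N)*N + N = N*√(1 + N) + N = N + N*√(1 + N))
25*(√(-36 + 55) + (-52 + b(0))) = 25*(√(-36 + 55) + (-52 + 0*(1 + √(1 + 0)))) = 25*(√19 + (-52 + 0*(1 + √1))) = 25*(√19 + (-52 + 0*(1 + 1))) = 25*(√19 + (-52 + 0*2)) = 25*(√19 + (-52 + 0)) = 25*(√19 - 52) = 25*(-52 + √19) = -1300 + 25*√19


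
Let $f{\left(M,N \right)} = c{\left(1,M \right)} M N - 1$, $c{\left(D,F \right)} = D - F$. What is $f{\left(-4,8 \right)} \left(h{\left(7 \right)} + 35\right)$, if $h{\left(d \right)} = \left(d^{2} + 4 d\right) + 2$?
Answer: $-18354$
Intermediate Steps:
$h{\left(d \right)} = 2 + d^{2} + 4 d$
$f{\left(M,N \right)} = -1 + M N \left(1 - M\right)$ ($f{\left(M,N \right)} = \left(1 - M\right) M N - 1 = M \left(1 - M\right) N - 1 = M N \left(1 - M\right) - 1 = -1 + M N \left(1 - M\right)$)
$f{\left(-4,8 \right)} \left(h{\left(7 \right)} + 35\right) = \left(-1 - \left(-4\right) 8 \left(-1 - 4\right)\right) \left(\left(2 + 7^{2} + 4 \cdot 7\right) + 35\right) = \left(-1 - \left(-4\right) 8 \left(-5\right)\right) \left(\left(2 + 49 + 28\right) + 35\right) = \left(-1 - 160\right) \left(79 + 35\right) = \left(-161\right) 114 = -18354$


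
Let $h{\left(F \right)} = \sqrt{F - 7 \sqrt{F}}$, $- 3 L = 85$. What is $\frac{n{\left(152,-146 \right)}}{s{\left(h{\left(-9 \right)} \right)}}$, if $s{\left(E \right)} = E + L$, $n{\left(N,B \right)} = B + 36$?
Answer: $\frac{330}{85 - 3 \sqrt{3} \sqrt{-3 - 7 i}} \approx 4.1791 - 0.64884 i$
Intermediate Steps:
$L = - \frac{85}{3}$ ($L = \left(- \frac{1}{3}\right) 85 = - \frac{85}{3} \approx -28.333$)
$n{\left(N,B \right)} = 36 + B$
$s{\left(E \right)} = - \frac{85}{3} + E$ ($s{\left(E \right)} = E - \frac{85}{3} = - \frac{85}{3} + E$)
$\frac{n{\left(152,-146 \right)}}{s{\left(h{\left(-9 \right)} \right)}} = \frac{36 - 146}{- \frac{85}{3} + \sqrt{-9 - 7 \sqrt{-9}}} = - \frac{110}{- \frac{85}{3} + \sqrt{-9 - 7 \cdot 3 i}} = - \frac{110}{- \frac{85}{3} + \sqrt{-9 - 21 i}}$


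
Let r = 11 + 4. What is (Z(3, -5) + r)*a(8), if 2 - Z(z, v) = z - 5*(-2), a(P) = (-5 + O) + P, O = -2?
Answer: 4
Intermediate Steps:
a(P) = -7 + P (a(P) = (-5 - 2) + P = -7 + P)
r = 15
Z(z, v) = -8 - z (Z(z, v) = 2 - (z - 5*(-2)) = 2 - (z + 10) = 2 - (10 + z) = 2 + (-10 - z) = -8 - z)
(Z(3, -5) + r)*a(8) = ((-8 - 1*3) + 15)*(-7 + 8) = ((-8 - 3) + 15)*1 = (-11 + 15)*1 = 4*1 = 4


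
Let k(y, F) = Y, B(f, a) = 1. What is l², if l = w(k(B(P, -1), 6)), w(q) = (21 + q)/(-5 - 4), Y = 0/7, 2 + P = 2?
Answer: 49/9 ≈ 5.4444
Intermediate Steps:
P = 0 (P = -2 + 2 = 0)
Y = 0 (Y = 0*(⅐) = 0)
k(y, F) = 0
w(q) = -7/3 - q/9 (w(q) = (21 + q)/(-9) = (21 + q)*(-⅑) = -7/3 - q/9)
l = -7/3 (l = -7/3 - ⅑*0 = -7/3 + 0 = -7/3 ≈ -2.3333)
l² = (-7/3)² = 49/9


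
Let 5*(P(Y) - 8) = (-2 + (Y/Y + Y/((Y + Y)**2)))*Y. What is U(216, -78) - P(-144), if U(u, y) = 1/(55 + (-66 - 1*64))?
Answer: -11059/300 ≈ -36.863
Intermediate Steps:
P(Y) = 8 + Y*(-1 + 1/(4*Y))/5 (P(Y) = 8 + ((-2 + (Y/Y + Y/((Y + Y)**2)))*Y)/5 = 8 + ((-2 + (1 + Y/((2*Y)**2)))*Y)/5 = 8 + ((-2 + (1 + Y/((4*Y**2))))*Y)/5 = 8 + ((-2 + (1 + Y*(1/(4*Y**2))))*Y)/5 = 8 + ((-2 + (1 + 1/(4*Y)))*Y)/5 = 8 + ((-1 + 1/(4*Y))*Y)/5 = 8 + (Y*(-1 + 1/(4*Y)))/5 = 8 + Y*(-1 + 1/(4*Y))/5)
U(u, y) = -1/75 (U(u, y) = 1/(55 + (-66 - 64)) = 1/(55 - 130) = 1/(-75) = -1/75)
U(216, -78) - P(-144) = -1/75 - (161/20 - 1/5*(-144)) = -1/75 - (161/20 + 144/5) = -1/75 - 1*737/20 = -1/75 - 737/20 = -11059/300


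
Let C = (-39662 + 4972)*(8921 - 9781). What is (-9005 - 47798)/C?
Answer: -1321/693800 ≈ -0.0019040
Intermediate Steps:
C = 29833400 (C = -34690*(-860) = 29833400)
(-9005 - 47798)/C = (-9005 - 47798)/29833400 = -56803*1/29833400 = -1321/693800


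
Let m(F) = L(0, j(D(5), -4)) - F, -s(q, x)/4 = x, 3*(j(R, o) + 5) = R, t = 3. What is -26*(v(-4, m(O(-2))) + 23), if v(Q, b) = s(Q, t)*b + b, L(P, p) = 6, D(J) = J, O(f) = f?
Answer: 1690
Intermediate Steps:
j(R, o) = -5 + R/3
s(q, x) = -4*x
m(F) = 6 - F
v(Q, b) = -11*b (v(Q, b) = (-4*3)*b + b = -12*b + b = -11*b)
-26*(v(-4, m(O(-2))) + 23) = -26*(-11*(6 - 1*(-2)) + 23) = -26*(-11*(6 + 2) + 23) = -26*(-11*8 + 23) = -26*(-88 + 23) = -26*(-65) = 1690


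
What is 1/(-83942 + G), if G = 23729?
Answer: -1/60213 ≈ -1.6608e-5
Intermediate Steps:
1/(-83942 + G) = 1/(-83942 + 23729) = 1/(-60213) = -1/60213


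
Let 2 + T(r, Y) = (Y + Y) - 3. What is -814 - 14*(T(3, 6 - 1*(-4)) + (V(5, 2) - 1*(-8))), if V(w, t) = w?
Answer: -1206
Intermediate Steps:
T(r, Y) = -5 + 2*Y (T(r, Y) = -2 + ((Y + Y) - 3) = -2 + (2*Y - 3) = -2 + (-3 + 2*Y) = -5 + 2*Y)
-814 - 14*(T(3, 6 - 1*(-4)) + (V(5, 2) - 1*(-8))) = -814 - 14*((-5 + 2*(6 - 1*(-4))) + (5 - 1*(-8))) = -814 - 14*((-5 + 2*(6 + 4)) + (5 + 8)) = -814 - 14*((-5 + 2*10) + 13) = -814 - 14*((-5 + 20) + 13) = -814 - 14*(15 + 13) = -814 - 14*28 = -814 - 1*392 = -814 - 392 = -1206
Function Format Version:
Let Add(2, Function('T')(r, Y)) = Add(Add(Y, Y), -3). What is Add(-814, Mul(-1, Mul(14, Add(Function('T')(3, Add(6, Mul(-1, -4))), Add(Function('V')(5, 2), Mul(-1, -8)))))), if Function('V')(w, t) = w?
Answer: -1206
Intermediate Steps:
Function('T')(r, Y) = Add(-5, Mul(2, Y)) (Function('T')(r, Y) = Add(-2, Add(Add(Y, Y), -3)) = Add(-2, Add(Mul(2, Y), -3)) = Add(-2, Add(-3, Mul(2, Y))) = Add(-5, Mul(2, Y)))
Add(-814, Mul(-1, Mul(14, Add(Function('T')(3, Add(6, Mul(-1, -4))), Add(Function('V')(5, 2), Mul(-1, -8)))))) = Add(-814, Mul(-1, Mul(14, Add(Add(-5, Mul(2, Add(6, Mul(-1, -4)))), Add(5, Mul(-1, -8)))))) = Add(-814, Mul(-1, Mul(14, Add(Add(-5, Mul(2, Add(6, 4))), Add(5, 8))))) = Add(-814, Mul(-1, Mul(14, Add(Add(-5, Mul(2, 10)), 13)))) = Add(-814, Mul(-1, Mul(14, Add(Add(-5, 20), 13)))) = Add(-814, Mul(-1, Mul(14, Add(15, 13)))) = Add(-814, Mul(-1, Mul(14, 28))) = Add(-814, Mul(-1, 392)) = Add(-814, -392) = -1206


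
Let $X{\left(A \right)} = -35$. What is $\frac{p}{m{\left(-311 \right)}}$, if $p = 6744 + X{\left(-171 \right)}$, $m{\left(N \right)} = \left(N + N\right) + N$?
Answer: $- \frac{6709}{933} \approx -7.1908$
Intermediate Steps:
$m{\left(N \right)} = 3 N$ ($m{\left(N \right)} = 2 N + N = 3 N$)
$p = 6709$ ($p = 6744 - 35 = 6709$)
$\frac{p}{m{\left(-311 \right)}} = \frac{6709}{3 \left(-311\right)} = \frac{6709}{-933} = 6709 \left(- \frac{1}{933}\right) = - \frac{6709}{933}$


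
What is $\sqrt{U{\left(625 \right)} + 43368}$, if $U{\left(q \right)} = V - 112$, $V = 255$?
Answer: $\sqrt{43511} \approx 208.59$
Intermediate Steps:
$U{\left(q \right)} = 143$ ($U{\left(q \right)} = 255 - 112 = 143$)
$\sqrt{U{\left(625 \right)} + 43368} = \sqrt{143 + 43368} = \sqrt{43511}$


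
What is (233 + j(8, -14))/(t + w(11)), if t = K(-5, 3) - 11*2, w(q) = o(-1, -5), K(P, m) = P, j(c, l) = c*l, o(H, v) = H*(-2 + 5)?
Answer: -121/30 ≈ -4.0333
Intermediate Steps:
o(H, v) = 3*H (o(H, v) = H*3 = 3*H)
w(q) = -3 (w(q) = 3*(-1) = -3)
t = -27 (t = -5 - 11*2 = -5 - 22 = -27)
(233 + j(8, -14))/(t + w(11)) = (233 + 8*(-14))/(-27 - 3) = (233 - 112)/(-30) = 121*(-1/30) = -121/30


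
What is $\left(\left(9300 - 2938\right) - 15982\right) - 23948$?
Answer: $-33568$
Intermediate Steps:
$\left(\left(9300 - 2938\right) - 15982\right) - 23948 = \left(6362 - 15982\right) - 23948 = -9620 - 23948 = -33568$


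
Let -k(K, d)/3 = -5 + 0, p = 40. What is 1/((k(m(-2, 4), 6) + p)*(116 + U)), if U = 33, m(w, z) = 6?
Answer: 1/8195 ≈ 0.00012203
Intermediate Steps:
k(K, d) = 15 (k(K, d) = -3*(-5 + 0) = -3*(-5) = 15)
1/((k(m(-2, 4), 6) + p)*(116 + U)) = 1/((15 + 40)*(116 + 33)) = 1/(55*149) = 1/8195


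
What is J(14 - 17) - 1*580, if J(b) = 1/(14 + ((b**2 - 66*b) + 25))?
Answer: -142679/246 ≈ -580.00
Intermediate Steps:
J(b) = 1/(39 + b**2 - 66*b) (J(b) = 1/(14 + (25 + b**2 - 66*b)) = 1/(39 + b**2 - 66*b))
J(14 - 17) - 1*580 = 1/(39 + (14 - 17)**2 - 66*(14 - 17)) - 1*580 = 1/(39 + (-3)**2 - 66*(-3)) - 580 = 1/(39 + 9 + 198) - 580 = 1/246 - 580 = -142679/246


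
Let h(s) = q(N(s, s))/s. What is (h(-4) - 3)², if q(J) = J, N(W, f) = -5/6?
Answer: 4489/576 ≈ 7.7934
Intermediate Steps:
N(W, f) = -⅚ (N(W, f) = -5*⅙ = -⅚)
h(s) = -5/(6*s)
(h(-4) - 3)² = (-⅚/(-4) - 3)² = (-⅚*(-¼) - 3)² = (5/24 - 3)² = (-67/24)² = 4489/576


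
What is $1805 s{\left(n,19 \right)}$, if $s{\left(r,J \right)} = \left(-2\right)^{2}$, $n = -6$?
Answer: $7220$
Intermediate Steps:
$s{\left(r,J \right)} = 4$
$1805 s{\left(n,19 \right)} = 1805 \cdot 4 = 7220$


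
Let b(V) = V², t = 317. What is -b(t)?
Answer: -100489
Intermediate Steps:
-b(t) = -1*317² = -1*100489 = -100489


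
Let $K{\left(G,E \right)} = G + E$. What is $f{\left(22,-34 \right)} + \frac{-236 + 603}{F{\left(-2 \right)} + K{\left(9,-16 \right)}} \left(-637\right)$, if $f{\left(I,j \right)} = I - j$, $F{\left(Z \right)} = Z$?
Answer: $\frac{234283}{9} \approx 26031.0$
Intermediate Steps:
$K{\left(G,E \right)} = E + G$
$f{\left(22,-34 \right)} + \frac{-236 + 603}{F{\left(-2 \right)} + K{\left(9,-16 \right)}} \left(-637\right) = \left(22 - -34\right) + \frac{-236 + 603}{-2 + \left(-16 + 9\right)} \left(-637\right) = \left(22 + 34\right) + \frac{367}{-2 - 7} \left(-637\right) = 56 + \frac{367}{-9} \left(-637\right) = 56 + 367 \left(- \frac{1}{9}\right) \left(-637\right) = 56 - - \frac{233779}{9} = 56 + \frac{233779}{9} = \frac{234283}{9}$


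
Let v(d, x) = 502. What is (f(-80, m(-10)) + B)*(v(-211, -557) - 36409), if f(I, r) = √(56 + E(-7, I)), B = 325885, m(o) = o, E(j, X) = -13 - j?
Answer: -11701552695 - 179535*√2 ≈ -1.1702e+10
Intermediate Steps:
f(I, r) = 5*√2 (f(I, r) = √(56 + (-13 - 1*(-7))) = √(56 + (-13 + 7)) = √(56 - 6) = √50 = 5*√2)
(f(-80, m(-10)) + B)*(v(-211, -557) - 36409) = (5*√2 + 325885)*(502 - 36409) = (325885 + 5*√2)*(-35907) = -11701552695 - 179535*√2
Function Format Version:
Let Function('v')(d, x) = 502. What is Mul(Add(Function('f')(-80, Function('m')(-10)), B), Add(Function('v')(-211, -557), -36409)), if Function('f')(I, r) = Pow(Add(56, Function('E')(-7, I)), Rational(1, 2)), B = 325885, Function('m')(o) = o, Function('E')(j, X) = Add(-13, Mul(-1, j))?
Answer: Add(-11701552695, Mul(-179535, Pow(2, Rational(1, 2)))) ≈ -1.1702e+10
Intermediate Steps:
Function('f')(I, r) = Mul(5, Pow(2, Rational(1, 2))) (Function('f')(I, r) = Pow(Add(56, Add(-13, Mul(-1, -7))), Rational(1, 2)) = Pow(Add(56, Add(-13, 7)), Rational(1, 2)) = Pow(Add(56, -6), Rational(1, 2)) = Pow(50, Rational(1, 2)) = Mul(5, Pow(2, Rational(1, 2))))
Mul(Add(Function('f')(-80, Function('m')(-10)), B), Add(Function('v')(-211, -557), -36409)) = Mul(Add(Mul(5, Pow(2, Rational(1, 2))), 325885), Add(502, -36409)) = Mul(Add(325885, Mul(5, Pow(2, Rational(1, 2)))), -35907) = Add(-11701552695, Mul(-179535, Pow(2, Rational(1, 2))))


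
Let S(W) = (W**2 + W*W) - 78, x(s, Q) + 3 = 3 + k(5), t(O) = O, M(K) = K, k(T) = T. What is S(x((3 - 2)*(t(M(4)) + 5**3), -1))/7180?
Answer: -7/1795 ≈ -0.0038997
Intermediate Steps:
x(s, Q) = 5 (x(s, Q) = -3 + (3 + 5) = -3 + 8 = 5)
S(W) = -78 + 2*W**2 (S(W) = (W**2 + W**2) - 78 = 2*W**2 - 78 = -78 + 2*W**2)
S(x((3 - 2)*(t(M(4)) + 5**3), -1))/7180 = (-78 + 2*5**2)/7180 = (-78 + 2*25)*(1/7180) = (-78 + 50)*(1/7180) = -28*1/7180 = -7/1795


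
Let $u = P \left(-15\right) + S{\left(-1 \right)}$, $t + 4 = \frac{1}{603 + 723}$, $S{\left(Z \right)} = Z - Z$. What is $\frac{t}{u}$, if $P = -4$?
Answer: $- \frac{5303}{79560} \approx -0.066654$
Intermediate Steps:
$S{\left(Z \right)} = 0$
$t = - \frac{5303}{1326}$ ($t = -4 + \frac{1}{603 + 723} = -4 + \frac{1}{1326} = - \frac{5303}{1326} \approx -3.9992$)
$u = 60$ ($u = \left(-4\right) \left(-15\right) + 0 = 60 + 0 = 60$)
$\frac{t}{u} = - \frac{5303}{1326 \cdot 60} = \left(- \frac{5303}{1326}\right) \frac{1}{60} = - \frac{5303}{79560}$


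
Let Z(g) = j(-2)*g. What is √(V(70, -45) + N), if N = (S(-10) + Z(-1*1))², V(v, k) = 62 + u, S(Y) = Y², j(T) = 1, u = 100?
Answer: 9*√123 ≈ 99.815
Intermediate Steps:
Z(g) = g (Z(g) = 1*g = g)
V(v, k) = 162 (V(v, k) = 62 + 100 = 162)
N = 9801 (N = ((-10)² - 1*1)² = (100 - 1)² = 99² = 9801)
√(V(70, -45) + N) = √(162 + 9801) = √9963 = 9*√123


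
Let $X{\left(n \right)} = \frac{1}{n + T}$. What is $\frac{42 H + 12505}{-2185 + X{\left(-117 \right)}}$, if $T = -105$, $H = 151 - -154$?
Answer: $- \frac{5619930}{485071} \approx -11.586$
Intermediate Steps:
$H = 305$ ($H = 151 + 154 = 305$)
$X{\left(n \right)} = \frac{1}{-105 + n}$ ($X{\left(n \right)} = \frac{1}{n - 105} = \frac{1}{-105 + n}$)
$\frac{42 H + 12505}{-2185 + X{\left(-117 \right)}} = \frac{42 \cdot 305 + 12505}{-2185 + \frac{1}{-105 - 117}} = \frac{12810 + 12505}{-2185 + \frac{1}{-222}} = \frac{25315}{-2185 - \frac{1}{222}} = \frac{25315}{- \frac{485071}{222}} = 25315 \left(- \frac{222}{485071}\right) = - \frac{5619930}{485071}$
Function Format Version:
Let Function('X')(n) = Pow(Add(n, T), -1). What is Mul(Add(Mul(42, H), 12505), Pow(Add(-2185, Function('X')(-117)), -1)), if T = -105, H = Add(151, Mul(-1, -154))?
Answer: Rational(-5619930, 485071) ≈ -11.586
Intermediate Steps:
H = 305 (H = Add(151, 154) = 305)
Function('X')(n) = Pow(Add(-105, n), -1) (Function('X')(n) = Pow(Add(n, -105), -1) = Pow(Add(-105, n), -1))
Mul(Add(Mul(42, H), 12505), Pow(Add(-2185, Function('X')(-117)), -1)) = Mul(Add(Mul(42, 305), 12505), Pow(Add(-2185, Pow(Add(-105, -117), -1)), -1)) = Mul(Add(12810, 12505), Pow(Add(-2185, Pow(-222, -1)), -1)) = Mul(25315, Pow(Add(-2185, Rational(-1, 222)), -1)) = Mul(25315, Pow(Rational(-485071, 222), -1)) = Mul(25315, Rational(-222, 485071)) = Rational(-5619930, 485071)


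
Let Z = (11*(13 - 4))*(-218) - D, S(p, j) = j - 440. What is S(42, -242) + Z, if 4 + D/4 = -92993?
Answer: 349724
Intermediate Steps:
S(p, j) = -440 + j
D = -371988 (D = -16 + 4*(-92993) = -16 - 371972 = -371988)
Z = 350406 (Z = (11*(13 - 4))*(-218) - 1*(-371988) = (11*9)*(-218) + 371988 = 99*(-218) + 371988 = -21582 + 371988 = 350406)
S(42, -242) + Z = (-440 - 242) + 350406 = -682 + 350406 = 349724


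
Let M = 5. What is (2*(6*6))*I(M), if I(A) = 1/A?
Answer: 72/5 ≈ 14.400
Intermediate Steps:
(2*(6*6))*I(M) = (2*(6*6))/5 = (2*36)*(1/5) = 72*(1/5) = 72/5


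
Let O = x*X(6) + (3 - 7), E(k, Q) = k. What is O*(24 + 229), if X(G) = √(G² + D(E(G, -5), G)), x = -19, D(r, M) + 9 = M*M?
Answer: -1012 - 14421*√7 ≈ -39166.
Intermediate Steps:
D(r, M) = -9 + M² (D(r, M) = -9 + M*M = -9 + M²)
X(G) = √(-9 + 2*G²) (X(G) = √(G² + (-9 + G²)) = √(-9 + 2*G²))
O = -4 - 57*√7 (O = -19*√(-9 + 2*6²) + (3 - 7) = -19*√(-9 + 2*36) - 4 = -19*√(-9 + 72) - 4 = -57*√7 - 4 = -4 - 57*√7 ≈ -154.81)
O*(24 + 229) = (-4 - 57*√7)*(24 + 229) = (-4 - 57*√7)*253 = -1012 - 14421*√7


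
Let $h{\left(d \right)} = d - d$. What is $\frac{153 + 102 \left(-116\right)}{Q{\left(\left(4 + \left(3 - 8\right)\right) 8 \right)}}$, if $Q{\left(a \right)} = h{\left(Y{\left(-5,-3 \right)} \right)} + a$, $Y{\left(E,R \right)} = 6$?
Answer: $\frac{11679}{8} \approx 1459.9$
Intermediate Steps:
$h{\left(d \right)} = 0$
$Q{\left(a \right)} = a$ ($Q{\left(a \right)} = 0 + a = a$)
$\frac{153 + 102 \left(-116\right)}{Q{\left(\left(4 + \left(3 - 8\right)\right) 8 \right)}} = \frac{153 + 102 \left(-116\right)}{\left(4 + \left(3 - 8\right)\right) 8} = \frac{153 - 11832}{\left(4 + \left(3 - 8\right)\right) 8} = - \frac{11679}{\left(4 - 5\right) 8} = - \frac{11679}{\left(-1\right) 8} = - \frac{11679}{-8} = \left(-11679\right) \left(- \frac{1}{8}\right) = \frac{11679}{8}$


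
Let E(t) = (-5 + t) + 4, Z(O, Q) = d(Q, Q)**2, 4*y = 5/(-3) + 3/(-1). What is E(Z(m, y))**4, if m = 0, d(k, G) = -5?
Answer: 331776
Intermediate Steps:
y = -7/6 (y = (5/(-3) + 3/(-1))/4 = (5*(-1/3) + 3*(-1))/4 = (-5/3 - 3)/4 = (1/4)*(-14/3) = -7/6 ≈ -1.1667)
Z(O, Q) = 25 (Z(O, Q) = (-5)**2 = 25)
E(t) = -1 + t
E(Z(m, y))**4 = (-1 + 25)**4 = 24**4 = 331776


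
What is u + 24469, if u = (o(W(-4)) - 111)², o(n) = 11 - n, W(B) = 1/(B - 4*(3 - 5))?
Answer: 552305/16 ≈ 34519.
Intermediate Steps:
W(B) = 1/(8 + B) (W(B) = 1/(B - 4*(-2)) = 1/(B + 8) = 1/(8 + B))
u = 160801/16 (u = ((11 - 1/(8 - 4)) - 111)² = ((11 - 1/4) - 111)² = ((11 - 1*¼) - 111)² = ((11 - ¼) - 111)² = (43/4 - 111)² = (-401/4)² = 160801/16 ≈ 10050.)
u + 24469 = 160801/16 + 24469 = 552305/16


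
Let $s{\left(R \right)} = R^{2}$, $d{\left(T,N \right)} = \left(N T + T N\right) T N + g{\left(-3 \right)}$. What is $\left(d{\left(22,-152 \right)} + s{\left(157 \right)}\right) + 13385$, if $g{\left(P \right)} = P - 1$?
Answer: $22402702$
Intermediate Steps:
$g{\left(P \right)} = -1 + P$ ($g{\left(P \right)} = P - 1 = -1 + P$)
$d{\left(T,N \right)} = -4 + 2 N^{2} T^{2}$ ($d{\left(T,N \right)} = \left(N T + T N\right) T N - 4 = \left(N T + N T\right) T N - 4 = 2 N T T N - 4 = 2 N T^{2} N - 4 = 2 N^{2} T^{2} - 4 = -4 + 2 N^{2} T^{2}$)
$\left(d{\left(22,-152 \right)} + s{\left(157 \right)}\right) + 13385 = \left(\left(-4 + 2 \left(-152\right)^{2} \cdot 22^{2}\right) + 157^{2}\right) + 13385 = \left(\left(-4 + 2 \cdot 23104 \cdot 484\right) + 24649\right) + 13385 = \left(\left(-4 + 22364672\right) + 24649\right) + 13385 = \left(22364668 + 24649\right) + 13385 = 22389317 + 13385 = 22402702$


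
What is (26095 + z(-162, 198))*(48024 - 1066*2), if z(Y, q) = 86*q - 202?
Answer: 1969730532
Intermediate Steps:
z(Y, q) = -202 + 86*q
(26095 + z(-162, 198))*(48024 - 1066*2) = (26095 + (-202 + 86*198))*(48024 - 1066*2) = (26095 + (-202 + 17028))*(48024 - 2132) = (26095 + 16826)*45892 = 42921*45892 = 1969730532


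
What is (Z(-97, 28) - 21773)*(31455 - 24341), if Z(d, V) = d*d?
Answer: -87957496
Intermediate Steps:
Z(d, V) = d**2
(Z(-97, 28) - 21773)*(31455 - 24341) = ((-97)**2 - 21773)*(31455 - 24341) = (9409 - 21773)*7114 = -12364*7114 = -87957496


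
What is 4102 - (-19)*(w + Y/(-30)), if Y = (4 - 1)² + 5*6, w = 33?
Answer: 47043/10 ≈ 4704.3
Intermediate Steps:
Y = 39 (Y = 3² + 30 = 9 + 30 = 39)
4102 - (-19)*(w + Y/(-30)) = 4102 - (-19)*(33 + 39/(-30)) = 4102 - (-19)*(33 + 39*(-1/30)) = 4102 - (-19)*(33 - 13/10) = 4102 - (-19)*317/10 = 4102 - 1*(-6023/10) = 4102 + 6023/10 = 47043/10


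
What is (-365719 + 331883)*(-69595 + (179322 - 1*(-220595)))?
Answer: -11176775192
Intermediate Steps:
(-365719 + 331883)*(-69595 + (179322 - 1*(-220595))) = -33836*(-69595 + (179322 + 220595)) = -33836*(-69595 + 399917) = -33836*330322 = -11176775192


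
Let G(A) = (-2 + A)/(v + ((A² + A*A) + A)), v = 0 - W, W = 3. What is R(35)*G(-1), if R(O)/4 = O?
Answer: 210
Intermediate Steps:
R(O) = 4*O
v = -3 (v = 0 - 1*3 = 0 - 3 = -3)
G(A) = (-2 + A)/(-3 + A + 2*A²) (G(A) = (-2 + A)/(-3 + ((A² + A*A) + A)) = (-2 + A)/(-3 + ((A² + A²) + A)) = (-2 + A)/(-3 + (2*A² + A)) = (-2 + A)/(-3 + (A + 2*A²)) = (-2 + A)/(-3 + A + 2*A²))
R(35)*G(-1) = (4*35)*((-2 - 1)/(-3 - 1 + 2*(-1)²)) = 140*(-3/(-3 - 1 + 2*1)) = 140*(-3/(-3 - 1 + 2)) = 140*(-3/(-2)) = 140*(-½*(-3)) = 140*(3/2) = 210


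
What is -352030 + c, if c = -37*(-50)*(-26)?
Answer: -400130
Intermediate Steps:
c = -48100 (c = 1850*(-26) = -48100)
-352030 + c = -352030 - 48100 = -400130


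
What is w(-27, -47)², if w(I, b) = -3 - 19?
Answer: 484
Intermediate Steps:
w(I, b) = -22
w(-27, -47)² = (-22)² = 484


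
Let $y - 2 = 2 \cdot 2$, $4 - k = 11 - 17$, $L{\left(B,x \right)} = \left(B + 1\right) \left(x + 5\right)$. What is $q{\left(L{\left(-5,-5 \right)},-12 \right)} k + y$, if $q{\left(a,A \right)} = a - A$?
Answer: $126$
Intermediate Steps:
$L{\left(B,x \right)} = \left(1 + B\right) \left(5 + x\right)$
$k = 10$ ($k = 4 - \left(11 - 17\right) = 4 - -6 = 4 + 6 = 10$)
$y = 6$ ($y = 2 + 2 \cdot 2 = 2 + 4 = 6$)
$q{\left(L{\left(-5,-5 \right)},-12 \right)} k + y = \left(\left(5 - 5 + 5 \left(-5\right) - -25\right) - -12\right) 10 + 6 = \left(\left(5 - 5 - 25 + 25\right) + 12\right) 10 + 6 = \left(0 + 12\right) 10 + 6 = 12 \cdot 10 + 6 = 120 + 6 = 126$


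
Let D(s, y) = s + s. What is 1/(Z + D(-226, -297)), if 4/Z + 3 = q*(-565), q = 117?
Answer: -16527/7470205 ≈ -0.0022124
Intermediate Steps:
D(s, y) = 2*s
Z = -1/16527 (Z = 4/(-3 + 117*(-565)) = 4/(-3 - 66105) = 4/(-66108) = 4*(-1/66108) = -1/16527 ≈ -6.0507e-5)
1/(Z + D(-226, -297)) = 1/(-1/16527 + 2*(-226)) = 1/(-1/16527 - 452) = 1/(-7470205/16527) = -16527/7470205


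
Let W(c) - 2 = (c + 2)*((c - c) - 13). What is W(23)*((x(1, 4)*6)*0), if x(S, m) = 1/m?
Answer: 0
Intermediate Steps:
W(c) = -24 - 13*c (W(c) = 2 + (c + 2)*((c - c) - 13) = 2 + (2 + c)*(0 - 13) = 2 + (2 + c)*(-13) = 2 + (-26 - 13*c) = -24 - 13*c)
W(23)*((x(1, 4)*6)*0) = (-24 - 13*23)*((6/4)*0) = (-24 - 299)*(((¼)*6)*0) = -969*0/2 = -323*0 = 0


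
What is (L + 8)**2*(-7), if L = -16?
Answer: -448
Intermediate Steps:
(L + 8)**2*(-7) = (-16 + 8)**2*(-7) = (-8)**2*(-7) = 64*(-7) = -448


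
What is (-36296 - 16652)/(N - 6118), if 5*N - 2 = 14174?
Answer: 132370/8207 ≈ 16.129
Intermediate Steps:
N = 14176/5 (N = ⅖ + (⅕)*14174 = ⅖ + 14174/5 = 14176/5 ≈ 2835.2)
(-36296 - 16652)/(N - 6118) = (-36296 - 16652)/(14176/5 - 6118) = -52948/(-16414/5) = -52948*(-5/16414) = 132370/8207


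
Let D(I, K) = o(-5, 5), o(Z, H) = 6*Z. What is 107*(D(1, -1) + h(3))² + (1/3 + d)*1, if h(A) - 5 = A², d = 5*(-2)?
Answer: 82147/3 ≈ 27382.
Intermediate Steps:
d = -10
h(A) = 5 + A²
D(I, K) = -30 (D(I, K) = 6*(-5) = -30)
107*(D(1, -1) + h(3))² + (1/3 + d)*1 = 107*(-30 + (5 + 3²))² + (1/3 - 10)*1 = 107*(-30 + (5 + 9))² + (⅓ - 10)*1 = 107*(-30 + 14)² - 29/3*1 = 107*(-16)² - 29/3 = 107*256 - 29/3 = 27392 - 29/3 = 82147/3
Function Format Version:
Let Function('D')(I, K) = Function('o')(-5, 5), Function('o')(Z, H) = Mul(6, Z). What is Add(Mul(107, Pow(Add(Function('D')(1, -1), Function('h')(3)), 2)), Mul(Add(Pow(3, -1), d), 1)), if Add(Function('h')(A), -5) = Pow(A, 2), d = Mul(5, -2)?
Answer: Rational(82147, 3) ≈ 27382.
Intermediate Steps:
d = -10
Function('h')(A) = Add(5, Pow(A, 2))
Function('D')(I, K) = -30 (Function('D')(I, K) = Mul(6, -5) = -30)
Add(Mul(107, Pow(Add(Function('D')(1, -1), Function('h')(3)), 2)), Mul(Add(Pow(3, -1), d), 1)) = Add(Mul(107, Pow(Add(-30, Add(5, Pow(3, 2))), 2)), Mul(Add(Pow(3, -1), -10), 1)) = Add(Mul(107, Pow(Add(-30, Add(5, 9)), 2)), Mul(Add(Rational(1, 3), -10), 1)) = Add(Mul(107, Pow(Add(-30, 14), 2)), Mul(Rational(-29, 3), 1)) = Add(Mul(107, Pow(-16, 2)), Rational(-29, 3)) = Add(Mul(107, 256), Rational(-29, 3)) = Add(27392, Rational(-29, 3)) = Rational(82147, 3)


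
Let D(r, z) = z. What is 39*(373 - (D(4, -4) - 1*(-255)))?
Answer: 4758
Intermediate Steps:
39*(373 - (D(4, -4) - 1*(-255))) = 39*(373 - (-4 - 1*(-255))) = 39*(373 - (-4 + 255)) = 39*(373 - 1*251) = 39*(373 - 251) = 39*122 = 4758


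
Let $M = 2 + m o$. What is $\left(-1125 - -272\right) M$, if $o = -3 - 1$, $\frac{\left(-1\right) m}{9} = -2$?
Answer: $59710$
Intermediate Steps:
$m = 18$ ($m = \left(-9\right) \left(-2\right) = 18$)
$o = -4$ ($o = -3 - 1 = -4$)
$M = -70$ ($M = 2 + 18 \left(-4\right) = 2 - 72 = -70$)
$\left(-1125 - -272\right) M = \left(-1125 - -272\right) \left(-70\right) = \left(-1125 + 272\right) \left(-70\right) = \left(-853\right) \left(-70\right) = 59710$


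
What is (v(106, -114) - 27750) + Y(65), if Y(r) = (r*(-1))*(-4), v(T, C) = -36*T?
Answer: -31306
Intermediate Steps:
Y(r) = 4*r (Y(r) = -r*(-4) = 4*r)
(v(106, -114) - 27750) + Y(65) = (-36*106 - 27750) + 4*65 = (-3816 - 27750) + 260 = -31566 + 260 = -31306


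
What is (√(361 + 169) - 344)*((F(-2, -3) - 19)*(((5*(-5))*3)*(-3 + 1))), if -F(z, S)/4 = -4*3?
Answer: -1496400 + 4350*√530 ≈ -1.3963e+6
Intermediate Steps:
F(z, S) = 48 (F(z, S) = -(-16)*3 = -4*(-12) = 48)
(√(361 + 169) - 344)*((F(-2, -3) - 19)*(((5*(-5))*3)*(-3 + 1))) = (√(361 + 169) - 344)*((48 - 19)*(((5*(-5))*3)*(-3 + 1))) = (√530 - 344)*(29*(-25*3*(-2))) = (-344 + √530)*(29*(-75*(-2))) = (-344 + √530)*(29*150) = (-344 + √530)*4350 = -1496400 + 4350*√530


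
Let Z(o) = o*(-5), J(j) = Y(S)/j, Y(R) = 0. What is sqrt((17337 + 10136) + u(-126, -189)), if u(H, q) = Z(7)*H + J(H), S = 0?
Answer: sqrt(31883) ≈ 178.56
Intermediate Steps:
J(j) = 0 (J(j) = 0/j = 0)
Z(o) = -5*o
u(H, q) = -35*H (u(H, q) = (-5*7)*H + 0 = -35*H + 0 = -35*H)
sqrt((17337 + 10136) + u(-126, -189)) = sqrt((17337 + 10136) - 35*(-126)) = sqrt(27473 + 4410) = sqrt(31883)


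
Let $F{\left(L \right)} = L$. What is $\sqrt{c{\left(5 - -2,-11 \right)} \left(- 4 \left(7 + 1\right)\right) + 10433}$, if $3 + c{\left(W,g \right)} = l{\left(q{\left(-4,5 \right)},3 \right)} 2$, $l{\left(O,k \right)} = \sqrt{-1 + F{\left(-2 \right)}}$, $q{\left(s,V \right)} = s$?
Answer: $\sqrt{10529 - 64 i \sqrt{3}} \approx 102.61 - 0.5401 i$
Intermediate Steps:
$l{\left(O,k \right)} = i \sqrt{3}$ ($l{\left(O,k \right)} = \sqrt{-1 - 2} = \sqrt{-3} = i \sqrt{3}$)
$c{\left(W,g \right)} = -3 + 2 i \sqrt{3}$ ($c{\left(W,g \right)} = -3 + i \sqrt{3} \cdot 2 = -3 + 2 i \sqrt{3}$)
$\sqrt{c{\left(5 - -2,-11 \right)} \left(- 4 \left(7 + 1\right)\right) + 10433} = \sqrt{\left(-3 + 2 i \sqrt{3}\right) \left(- 4 \left(7 + 1\right)\right) + 10433} = \sqrt{\left(-3 + 2 i \sqrt{3}\right) \left(\left(-4\right) 8\right) + 10433} = \sqrt{\left(-3 + 2 i \sqrt{3}\right) \left(-32\right) + 10433} = \sqrt{\left(96 - 64 i \sqrt{3}\right) + 10433} = \sqrt{10529 - 64 i \sqrt{3}}$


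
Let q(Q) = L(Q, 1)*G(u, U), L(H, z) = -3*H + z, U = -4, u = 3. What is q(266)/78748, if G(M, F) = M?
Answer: -2391/78748 ≈ -0.030363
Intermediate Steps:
L(H, z) = z - 3*H
q(Q) = 3 - 9*Q (q(Q) = (1 - 3*Q)*3 = 3 - 9*Q)
q(266)/78748 = (3 - 9*266)/78748 = (3 - 2394)*(1/78748) = -2391*1/78748 = -2391/78748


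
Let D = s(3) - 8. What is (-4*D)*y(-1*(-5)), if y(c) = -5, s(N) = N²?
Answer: 20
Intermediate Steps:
D = 1 (D = 3² - 8 = 9 - 8 = 1)
(-4*D)*y(-1*(-5)) = -4*1*(-5) = -4*(-5) = 20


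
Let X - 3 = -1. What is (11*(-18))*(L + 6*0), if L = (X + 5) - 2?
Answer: -990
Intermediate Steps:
X = 2 (X = 3 - 1 = 2)
L = 5 (L = (2 + 5) - 2 = 7 - 2 = 5)
(11*(-18))*(L + 6*0) = (11*(-18))*(5 + 6*0) = -198*(5 + 0) = -198*5 = -990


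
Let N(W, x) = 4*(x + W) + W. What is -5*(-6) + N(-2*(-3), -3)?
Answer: 48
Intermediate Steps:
N(W, x) = 4*x + 5*W (N(W, x) = 4*(W + x) + W = (4*W + 4*x) + W = 4*x + 5*W)
-5*(-6) + N(-2*(-3), -3) = -5*(-6) + (4*(-3) + 5*(-2*(-3))) = 30 + (-12 + 5*6) = 30 + (-12 + 30) = 30 + 18 = 48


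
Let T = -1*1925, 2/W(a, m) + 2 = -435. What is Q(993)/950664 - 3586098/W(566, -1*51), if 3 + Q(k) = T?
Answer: 93113072223788/118833 ≈ 7.8356e+8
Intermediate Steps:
W(a, m) = -2/437 (W(a, m) = 2/(-2 - 435) = 2/(-437) = 2*(-1/437) = -2/437)
T = -1925
Q(k) = -1928 (Q(k) = -3 - 1925 = -1928)
Q(993)/950664 - 3586098/W(566, -1*51) = -1928/950664 - 3586098/(-2/437) = -1928*1/950664 - 3586098*(-437/2) = -241/118833 + 783562413 = 93113072223788/118833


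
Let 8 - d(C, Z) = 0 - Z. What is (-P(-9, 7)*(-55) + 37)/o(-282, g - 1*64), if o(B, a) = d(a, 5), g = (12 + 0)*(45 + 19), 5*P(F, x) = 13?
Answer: 180/13 ≈ 13.846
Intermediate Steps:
P(F, x) = 13/5 (P(F, x) = (1/5)*13 = 13/5)
d(C, Z) = 8 + Z (d(C, Z) = 8 - (0 - Z) = 8 - (-1)*Z = 8 + Z)
g = 768 (g = 12*64 = 768)
o(B, a) = 13 (o(B, a) = 8 + 5 = 13)
(-P(-9, 7)*(-55) + 37)/o(-282, g - 1*64) = (-1*13/5*(-55) + 37)/13 = (-13/5*(-55) + 37)*(1/13) = (143 + 37)*(1/13) = 180*(1/13) = 180/13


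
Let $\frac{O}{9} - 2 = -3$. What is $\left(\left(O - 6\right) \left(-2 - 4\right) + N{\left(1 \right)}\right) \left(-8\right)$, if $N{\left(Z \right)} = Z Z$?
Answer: $-728$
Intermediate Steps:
$O = -9$ ($O = 18 + 9 \left(-3\right) = 18 - 27 = -9$)
$N{\left(Z \right)} = Z^{2}$
$\left(\left(O - 6\right) \left(-2 - 4\right) + N{\left(1 \right)}\right) \left(-8\right) = \left(\left(-9 - 6\right) \left(-2 - 4\right) + 1^{2}\right) \left(-8\right) = \left(\left(-15\right) \left(-6\right) + 1\right) \left(-8\right) = \left(90 + 1\right) \left(-8\right) = 91 \left(-8\right) = -728$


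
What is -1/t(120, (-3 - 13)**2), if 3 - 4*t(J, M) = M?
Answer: 4/253 ≈ 0.015810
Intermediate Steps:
t(J, M) = 3/4 - M/4
-1/t(120, (-3 - 13)**2) = -1/(3/4 - (-3 - 13)**2/4) = -1/(3/4 - 1/4*(-16)**2) = -1/(3/4 - 1/4*256) = -1/(3/4 - 64) = -1/(-253/4) = -1*(-4/253) = 4/253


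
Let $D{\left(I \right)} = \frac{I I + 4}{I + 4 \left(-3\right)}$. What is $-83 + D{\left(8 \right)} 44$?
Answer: $-831$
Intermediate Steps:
$D{\left(I \right)} = \frac{4 + I^{2}}{-12 + I}$ ($D{\left(I \right)} = \frac{I^{2} + 4}{I - 12} = \frac{4 + I^{2}}{-12 + I}$)
$-83 + D{\left(8 \right)} 44 = -83 + \frac{4 + 8^{2}}{-12 + 8} \cdot 44 = -83 + \frac{4 + 64}{-4} \cdot 44 = -83 + \left(- \frac{1}{4}\right) 68 \cdot 44 = -83 - 748 = -831$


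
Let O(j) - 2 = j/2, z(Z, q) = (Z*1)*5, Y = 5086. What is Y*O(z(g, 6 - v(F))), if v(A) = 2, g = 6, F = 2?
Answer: 86462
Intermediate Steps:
z(Z, q) = 5*Z (z(Z, q) = Z*5 = 5*Z)
O(j) = 2 + j/2
Y*O(z(g, 6 - v(F))) = 5086*(2 + (5*6)/2) = 5086*(2 + (½)*30) = 5086*(2 + 15) = 5086*17 = 86462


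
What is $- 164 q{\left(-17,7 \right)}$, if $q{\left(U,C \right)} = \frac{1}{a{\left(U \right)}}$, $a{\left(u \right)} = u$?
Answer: $\frac{164}{17} \approx 9.6471$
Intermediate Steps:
$q{\left(U,C \right)} = \frac{1}{U}$
$- 164 q{\left(-17,7 \right)} = - \frac{164}{-17} = \left(-164\right) \left(- \frac{1}{17}\right) = \frac{164}{17}$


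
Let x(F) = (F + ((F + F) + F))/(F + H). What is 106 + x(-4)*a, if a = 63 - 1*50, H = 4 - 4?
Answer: 158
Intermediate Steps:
H = 0
a = 13 (a = 63 - 50 = 13)
x(F) = 4 (x(F) = (F + ((F + F) + F))/(F + 0) = (F + (2*F + F))/F = (F + 3*F)/F = (4*F)/F = 4)
106 + x(-4)*a = 106 + 4*13 = 106 + 52 = 158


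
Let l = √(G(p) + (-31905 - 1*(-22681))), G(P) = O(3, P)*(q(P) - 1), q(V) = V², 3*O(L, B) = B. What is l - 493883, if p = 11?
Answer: -493883 + 12*I*√61 ≈ -4.9388e+5 + 93.723*I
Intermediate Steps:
O(L, B) = B/3
G(P) = P*(-1 + P²)/3 (G(P) = (P/3)*(P² - 1) = (P/3)*(-1 + P²) = P*(-1 + P²)/3)
l = 12*I*√61 (l = √((⅓)*11*(-1 + 11²) + (-31905 - 1*(-22681))) = √((⅓)*11*(-1 + 121) + (-31905 + 22681)) = √((⅓)*11*120 - 9224) = √(440 - 9224) = √(-8784) = 12*I*√61 ≈ 93.723*I)
l - 493883 = 12*I*√61 - 493883 = -493883 + 12*I*√61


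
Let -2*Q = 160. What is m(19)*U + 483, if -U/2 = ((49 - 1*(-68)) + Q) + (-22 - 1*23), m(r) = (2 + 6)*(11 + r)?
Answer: 4323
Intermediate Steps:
Q = -80 (Q = -½*160 = -80)
m(r) = 88 + 8*r (m(r) = 8*(11 + r) = 88 + 8*r)
U = 16 (U = -2*(((49 - 1*(-68)) - 80) + (-22 - 1*23)) = -2*(((49 + 68) - 80) + (-22 - 23)) = -2*((117 - 80) - 45) = -2*(37 - 45) = -2*(-8) = 16)
m(19)*U + 483 = (88 + 8*19)*16 + 483 = (88 + 152)*16 + 483 = 240*16 + 483 = 3840 + 483 = 4323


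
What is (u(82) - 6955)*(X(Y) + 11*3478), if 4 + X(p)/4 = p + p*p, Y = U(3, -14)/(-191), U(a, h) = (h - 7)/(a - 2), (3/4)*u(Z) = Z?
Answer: -28651665900770/109443 ≈ -2.6180e+8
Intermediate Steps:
u(Z) = 4*Z/3
U(a, h) = (-7 + h)/(-2 + a)
Y = 21/191 (Y = ((-7 - 14)/(-2 + 3))/(-191) = (-21/1)*(-1/191) = (1*(-21))*(-1/191) = -21*(-1/191) = 21/191 ≈ 0.10995)
X(p) = -16 + 4*p + 4*p² (X(p) = -16 + 4*(p + p*p) = -16 + 4*(p + p²) = -16 + (4*p + 4*p²) = -16 + 4*p + 4*p²)
(u(82) - 6955)*(X(Y) + 11*3478) = ((4/3)*82 - 6955)*((-16 + 4*(21/191) + 4*(21/191)²) + 11*3478) = (328/3 - 6955)*((-16 + 84/191 + 4*(441/36481)) + 38258) = -20537*((-16 + 84/191 + 1764/36481) + 38258)/3 = -20537*(-565888/36481 + 38258)/3 = -20537/3*1395124210/36481 = -28651665900770/109443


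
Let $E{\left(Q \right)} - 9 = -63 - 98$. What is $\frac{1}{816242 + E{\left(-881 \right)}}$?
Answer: $\frac{1}{816090} \approx 1.2254 \cdot 10^{-6}$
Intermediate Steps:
$E{\left(Q \right)} = -152$ ($E{\left(Q \right)} = 9 - 161 = -152$)
$\frac{1}{816242 + E{\left(-881 \right)}} = \frac{1}{816242 - 152} = \frac{1}{816090}$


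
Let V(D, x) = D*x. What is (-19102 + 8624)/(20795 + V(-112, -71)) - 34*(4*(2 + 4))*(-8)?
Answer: 187649938/28747 ≈ 6527.6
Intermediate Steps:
(-19102 + 8624)/(20795 + V(-112, -71)) - 34*(4*(2 + 4))*(-8) = (-19102 + 8624)/(20795 - 112*(-71)) - 34*(4*(2 + 4))*(-8) = -10478/(20795 + 7952) - 34*(4*6)*(-8) = -10478/28747 - 34*24*(-8) = -10478*1/28747 - 816*(-8) = -10478/28747 - 1*(-6528) = -10478/28747 + 6528 = 187649938/28747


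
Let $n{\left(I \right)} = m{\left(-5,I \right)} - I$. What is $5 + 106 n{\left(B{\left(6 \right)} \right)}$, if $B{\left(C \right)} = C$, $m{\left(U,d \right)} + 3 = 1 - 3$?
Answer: $-1161$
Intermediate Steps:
$m{\left(U,d \right)} = -5$ ($m{\left(U,d \right)} = -3 + \left(1 - 3\right) = -3 - 2 = -5$)
$n{\left(I \right)} = -5 - I$
$5 + 106 n{\left(B{\left(6 \right)} \right)} = 5 + 106 \left(-5 - 6\right) = 5 + 106 \left(-11\right) = 5 - 1166 = -1161$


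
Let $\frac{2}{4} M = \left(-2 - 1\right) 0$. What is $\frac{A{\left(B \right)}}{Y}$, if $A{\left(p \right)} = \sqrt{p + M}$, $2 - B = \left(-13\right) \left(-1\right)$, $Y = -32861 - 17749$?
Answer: $- \frac{i \sqrt{11}}{50610} \approx - 6.5533 \cdot 10^{-5} i$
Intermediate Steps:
$Y = -50610$
$B = -11$ ($B = 2 - \left(-13\right) \left(-1\right) = 2 - 13 = -11$)
$M = 0$ ($M = 2 \left(-2 - 1\right) 0 = 2 \left(\left(-3\right) 0\right) = 2 \cdot 0 = 0$)
$A{\left(p \right)} = \sqrt{p}$ ($A{\left(p \right)} = \sqrt{p + 0} = \sqrt{p}$)
$\frac{A{\left(B \right)}}{Y} = \frac{\sqrt{-11}}{-50610} = i \sqrt{11} \left(- \frac{1}{50610}\right) = - \frac{i \sqrt{11}}{50610}$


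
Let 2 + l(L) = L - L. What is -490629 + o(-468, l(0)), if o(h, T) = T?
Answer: -490631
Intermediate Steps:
l(L) = -2 (l(L) = -2 + (L - L) = -2 + 0 = -2)
-490629 + o(-468, l(0)) = -490629 - 2 = -490631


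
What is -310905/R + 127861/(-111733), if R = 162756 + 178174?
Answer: -15665999819/7618626338 ≈ -2.0563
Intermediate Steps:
R = 340930
-310905/R + 127861/(-111733) = -310905/340930 + 127861/(-111733) = -310905*1/340930 + 127861*(-1/111733) = -62181/68186 - 127861/111733 = -15665999819/7618626338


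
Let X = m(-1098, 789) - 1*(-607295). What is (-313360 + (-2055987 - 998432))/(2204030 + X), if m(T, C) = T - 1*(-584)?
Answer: -1122593/936937 ≈ -1.1982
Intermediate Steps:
m(T, C) = 584 + T (m(T, C) = T + 584 = 584 + T)
X = 606781 (X = (584 - 1098) - 1*(-607295) = -514 + 607295 = 606781)
(-313360 + (-2055987 - 998432))/(2204030 + X) = (-313360 + (-2055987 - 998432))/(2204030 + 606781) = (-313360 - 3054419)/2810811 = -3367779*1/2810811 = -1122593/936937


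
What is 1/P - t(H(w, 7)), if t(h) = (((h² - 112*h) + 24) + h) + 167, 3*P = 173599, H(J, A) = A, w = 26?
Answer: 93222666/173599 ≈ 537.00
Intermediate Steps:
P = 173599/3 (P = (⅓)*173599 = 173599/3 ≈ 57866.)
t(h) = 191 + h² - 111*h (t(h) = ((24 + h² - 112*h) + h) + 167 = (24 + h² - 111*h) + 167 = 191 + h² - 111*h)
1/P - t(H(w, 7)) = 1/(173599/3) - (191 + 7² - 111*7) = 3/173599 - (191 + 49 - 777) = 3/173599 - 1*(-537) = 3/173599 + 537 = 93222666/173599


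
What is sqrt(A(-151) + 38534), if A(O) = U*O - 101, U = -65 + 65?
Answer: sqrt(38433) ≈ 196.04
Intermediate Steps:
U = 0
A(O) = -101 (A(O) = 0*O - 101 = 0 - 101 = -101)
sqrt(A(-151) + 38534) = sqrt(-101 + 38534) = sqrt(38433)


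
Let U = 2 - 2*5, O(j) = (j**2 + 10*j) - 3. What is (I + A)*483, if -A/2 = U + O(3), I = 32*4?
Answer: 34776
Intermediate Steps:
O(j) = -3 + j**2 + 10*j
I = 128
U = -8 (U = 2 - 10 = -8)
A = -56 (A = -2*(-8 + (-3 + 3**2 + 10*3)) = -2*(-8 + (-3 + 9 + 30)) = -2*(-8 + 36) = -2*28 = -56)
(I + A)*483 = (128 - 56)*483 = 72*483 = 34776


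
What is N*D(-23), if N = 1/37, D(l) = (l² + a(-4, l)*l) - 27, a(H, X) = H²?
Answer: 134/37 ≈ 3.6216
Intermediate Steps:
D(l) = -27 + l² + 16*l (D(l) = (l² + (-4)²*l) - 27 = (l² + 16*l) - 27 = -27 + l² + 16*l)
N = 1/37 ≈ 0.027027
N*D(-23) = (-27 + (-23)² + 16*(-23))/37 = (-27 + 529 - 368)/37 = (1/37)*134 = 134/37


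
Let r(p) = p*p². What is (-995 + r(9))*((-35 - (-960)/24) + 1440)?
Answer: -384370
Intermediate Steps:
r(p) = p³
(-995 + r(9))*((-35 - (-960)/24) + 1440) = (-995 + 9³)*((-35 - (-960)/24) + 1440) = (-995 + 729)*((-35 - (-960)/24) + 1440) = -266*((-35 - 32*(-5/4)) + 1440) = -266*((-35 + 40) + 1440) = -266*(5 + 1440) = -266*1445 = -384370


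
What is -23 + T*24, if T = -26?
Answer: -647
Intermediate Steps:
-23 + T*24 = -23 - 26*24 = -23 - 624 = -647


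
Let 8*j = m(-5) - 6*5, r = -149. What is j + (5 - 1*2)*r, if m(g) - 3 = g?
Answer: -451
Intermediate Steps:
m(g) = 3 + g
j = -4 (j = ((3 - 5) - 6*5)/8 = (-2 - 30)/8 = (⅛)*(-32) = -4)
j + (5 - 1*2)*r = -4 + (5 - 1*2)*(-149) = -4 + (5 - 2)*(-149) = -4 + 3*(-149) = -4 - 447 = -451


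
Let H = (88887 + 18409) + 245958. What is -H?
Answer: -353254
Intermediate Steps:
H = 353254 (H = 107296 + 245958 = 353254)
-H = -1*353254 = -353254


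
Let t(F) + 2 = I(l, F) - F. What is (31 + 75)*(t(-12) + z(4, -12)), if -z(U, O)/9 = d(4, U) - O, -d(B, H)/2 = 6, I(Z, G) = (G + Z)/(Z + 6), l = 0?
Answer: 848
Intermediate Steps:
I(Z, G) = (G + Z)/(6 + Z)
d(B, H) = -12 (d(B, H) = -2*6 = -12)
t(F) = -2 - 5*F/6 (t(F) = -2 + ((F + 0)/(6 + 0) - F) = -2 + (F/6 - F) = -2 - 5*F/6)
z(U, O) = 108 + 9*O (z(U, O) = -9*(-12 - O) = 108 + 9*O)
(31 + 75)*(t(-12) + z(4, -12)) = (31 + 75)*((-2 - ⅚*(-12)) + (108 + 9*(-12))) = 106*((-2 + 10) + (108 - 108)) = 106*(8 + 0) = 106*8 = 848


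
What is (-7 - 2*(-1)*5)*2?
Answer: 6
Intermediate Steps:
(-7 - 2*(-1)*5)*2 = (-7 + 2*5)*2 = (-7 + 10)*2 = 3*2 = 6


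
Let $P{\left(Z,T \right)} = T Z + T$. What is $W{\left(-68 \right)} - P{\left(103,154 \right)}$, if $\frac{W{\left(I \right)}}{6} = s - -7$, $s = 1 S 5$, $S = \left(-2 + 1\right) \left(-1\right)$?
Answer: $-15944$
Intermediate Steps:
$S = 1$ ($S = \left(-1\right) \left(-1\right) = 1$)
$P{\left(Z,T \right)} = T + T Z$
$s = 5$ ($s = 1 \cdot 1 \cdot 5 = 1 \cdot 5 = 5$)
$W{\left(I \right)} = 72$ ($W{\left(I \right)} = 6 \left(5 - -7\right) = 6 \left(5 + 7\right) = 6 \cdot 12 = 72$)
$W{\left(-68 \right)} - P{\left(103,154 \right)} = 72 - 154 \left(1 + 103\right) = 72 - 154 \cdot 104 = 72 - 16016 = -15944$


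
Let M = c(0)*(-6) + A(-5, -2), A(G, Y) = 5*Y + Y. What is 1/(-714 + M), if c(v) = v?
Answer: -1/726 ≈ -0.0013774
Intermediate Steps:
A(G, Y) = 6*Y
M = -12 (M = 0*(-6) + 6*(-2) = 0 - 12 = -12)
1/(-714 + M) = 1/(-714 - 12) = 1/(-726) = -1/726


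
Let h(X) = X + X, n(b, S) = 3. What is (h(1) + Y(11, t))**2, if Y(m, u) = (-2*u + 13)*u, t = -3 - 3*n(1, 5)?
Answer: 195364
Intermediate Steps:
h(X) = 2*X
t = -12 (t = -3 - 3*3 = -3 - 9 = -12)
Y(m, u) = u*(13 - 2*u) (Y(m, u) = (13 - 2*u)*u = u*(13 - 2*u))
(h(1) + Y(11, t))**2 = (2*1 - 12*(13 - 2*(-12)))**2 = (2 - 12*(13 + 24))**2 = (2 - 12*37)**2 = (2 - 444)**2 = (-442)**2 = 195364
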